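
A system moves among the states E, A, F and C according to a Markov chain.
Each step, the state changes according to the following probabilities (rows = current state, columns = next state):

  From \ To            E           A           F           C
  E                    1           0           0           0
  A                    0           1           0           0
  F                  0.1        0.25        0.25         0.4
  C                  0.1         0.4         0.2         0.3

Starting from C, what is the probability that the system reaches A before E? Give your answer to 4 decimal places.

Let h(s) be the probability of absorption at A starting from transient state s. Then h(A) = 1 and h(E) = 0. By first-step analysis:
h(F) = 0.1·0 + 0.25·1 + 0.25·h(F) + 0.4·h(C)
h(C) = 0.1·0 + 0.4·1 + 0.2·h(F) + 0.3·h(C)
Solving: h(F) = 0.7528, h(C) = 0.7865.
Starting from C, the probability is 0.7865.

0.7865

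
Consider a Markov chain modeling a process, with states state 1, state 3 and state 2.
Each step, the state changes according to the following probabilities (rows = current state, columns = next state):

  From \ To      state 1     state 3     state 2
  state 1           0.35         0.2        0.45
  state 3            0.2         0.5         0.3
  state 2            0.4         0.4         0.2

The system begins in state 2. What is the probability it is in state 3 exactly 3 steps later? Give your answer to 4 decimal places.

0.3760

Propagate the distribution vector 3 steps from state 2.
After 0 steps: (0.0000, 0.0000, 1.0000)
After 1 step: (0.4000, 0.4000, 0.2000)
After 2 steps: (0.3000, 0.3600, 0.3400)
After 3 steps: (0.3130, 0.3760, 0.3110)
P(in state 3 after 3 steps) = 0.3760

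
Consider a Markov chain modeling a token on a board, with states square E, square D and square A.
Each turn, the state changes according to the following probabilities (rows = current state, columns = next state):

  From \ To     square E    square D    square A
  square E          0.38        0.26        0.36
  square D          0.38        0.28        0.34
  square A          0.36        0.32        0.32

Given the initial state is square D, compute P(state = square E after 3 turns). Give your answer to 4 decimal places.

Propagate the distribution vector 3 turns from square D.
After 0 turns: (0.0000, 1.0000, 0.0000)
After 1 turn: (0.3800, 0.2800, 0.3400)
After 2 turns: (0.3732, 0.2860, 0.3408)
After 3 turns: (0.3732, 0.2862, 0.3406)
P(in square E after 3 turns) = 0.3732

0.3732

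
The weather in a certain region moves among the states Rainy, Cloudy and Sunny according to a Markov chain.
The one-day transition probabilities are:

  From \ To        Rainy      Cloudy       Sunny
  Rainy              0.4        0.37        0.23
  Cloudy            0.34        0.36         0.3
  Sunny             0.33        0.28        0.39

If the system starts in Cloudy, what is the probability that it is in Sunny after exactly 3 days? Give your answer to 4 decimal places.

0.3023

Propagate the distribution vector 3 days from Cloudy.
After 0 days: (0.0000, 1.0000, 0.0000)
After 1 day: (0.3400, 0.3600, 0.3000)
After 2 days: (0.3574, 0.3394, 0.3032)
After 3 days: (0.3584, 0.3393, 0.3023)
P(in Sunny after 3 days) = 0.3023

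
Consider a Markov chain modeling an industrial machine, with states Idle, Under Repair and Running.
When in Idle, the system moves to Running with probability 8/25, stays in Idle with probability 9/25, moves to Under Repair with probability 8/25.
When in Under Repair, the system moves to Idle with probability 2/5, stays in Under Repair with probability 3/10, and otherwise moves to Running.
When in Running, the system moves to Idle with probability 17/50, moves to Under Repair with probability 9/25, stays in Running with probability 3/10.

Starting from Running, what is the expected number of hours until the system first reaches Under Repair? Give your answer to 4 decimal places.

2.8892

Let t(s) be the expected number of hours to first reach Under Repair from state s, with t(Under Repair) = 0. Conditioning on the first hour:
t(Idle) = 1 + 0.36·t(Idle) + 0.32·t(Running)
t(Running) = 1 + 0.34·t(Idle) + 0.3·t(Running)
Solving: t(Idle) = 3.0071, t(Running) = 2.8892.
Expected hours from Running to Under Repair: 2.8892.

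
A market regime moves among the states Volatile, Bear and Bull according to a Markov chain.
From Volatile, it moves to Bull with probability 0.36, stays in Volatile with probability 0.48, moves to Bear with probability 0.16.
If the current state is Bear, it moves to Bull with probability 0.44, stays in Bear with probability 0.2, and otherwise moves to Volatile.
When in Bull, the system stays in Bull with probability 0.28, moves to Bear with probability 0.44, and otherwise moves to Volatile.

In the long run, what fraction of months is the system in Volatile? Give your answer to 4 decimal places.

0.3770

Let the stationary distribution be π with π = πP and π_1 + π_2 + π_3 = 1.
π_1 = 0.48·π_1 + 0.36·π_2 + 0.28·π_3
π_2 = 0.16·π_1 + 0.2·π_2 + 0.44·π_3
Solving with the normalization constraint gives π = (0.3770, 0.2697, 0.3533).
So the stationary probability of Volatile is 0.3770.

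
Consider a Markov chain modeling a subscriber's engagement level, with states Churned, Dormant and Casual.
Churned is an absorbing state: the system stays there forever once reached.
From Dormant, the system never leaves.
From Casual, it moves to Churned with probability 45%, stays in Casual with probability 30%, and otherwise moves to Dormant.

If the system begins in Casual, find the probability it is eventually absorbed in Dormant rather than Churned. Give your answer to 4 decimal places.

Let h(s) be the probability of absorption at Dormant starting from transient state s. Then h(Dormant) = 1 and h(Churned) = 0. By first-step analysis:
h(Casual) = 0.45·0 + 0.25·1 + 0.3·h(Casual)
Solving: h(Casual) = 0.3571.
Starting from Casual, the probability is 0.3571.

0.3571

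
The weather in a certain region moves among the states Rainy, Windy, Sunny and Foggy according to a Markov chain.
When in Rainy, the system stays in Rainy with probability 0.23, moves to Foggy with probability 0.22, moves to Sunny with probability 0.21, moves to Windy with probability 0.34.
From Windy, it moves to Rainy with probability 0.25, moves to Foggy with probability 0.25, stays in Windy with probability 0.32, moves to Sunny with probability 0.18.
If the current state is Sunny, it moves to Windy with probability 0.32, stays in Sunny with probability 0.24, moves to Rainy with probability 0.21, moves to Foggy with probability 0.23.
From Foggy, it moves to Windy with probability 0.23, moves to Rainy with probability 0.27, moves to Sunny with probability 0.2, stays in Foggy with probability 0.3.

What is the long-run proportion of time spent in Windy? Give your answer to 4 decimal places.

0.3022

Let the stationary distribution be π with π = πP and π_1 + π_2 + π_3 + π_4 = 1.
π_1 = 0.23·π_1 + 0.25·π_2 + 0.21·π_3 + 0.27·π_4
π_2 = 0.34·π_1 + 0.32·π_2 + 0.32·π_3 + 0.23·π_4
π_3 = 0.21·π_1 + 0.18·π_2 + 0.24·π_3 + 0.2·π_4
Solving with the normalization constraint gives π = (0.2420, 0.3022, 0.2046, 0.2512).
So the stationary probability of Windy is 0.3022.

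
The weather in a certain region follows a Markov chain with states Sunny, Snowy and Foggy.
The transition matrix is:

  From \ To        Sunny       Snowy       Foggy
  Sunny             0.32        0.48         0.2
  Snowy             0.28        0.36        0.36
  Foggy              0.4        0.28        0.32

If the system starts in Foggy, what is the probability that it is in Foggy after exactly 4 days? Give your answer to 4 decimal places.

0.2958

Propagate the distribution vector 4 days from Foggy.
After 0 days: (0.0000, 0.0000, 1.0000)
After 1 day: (0.4000, 0.2800, 0.3200)
After 2 days: (0.3344, 0.3824, 0.2832)
After 3 days: (0.3274, 0.3775, 0.2952)
After 4 days: (0.3285, 0.3757, 0.2958)
P(in Foggy after 4 days) = 0.2958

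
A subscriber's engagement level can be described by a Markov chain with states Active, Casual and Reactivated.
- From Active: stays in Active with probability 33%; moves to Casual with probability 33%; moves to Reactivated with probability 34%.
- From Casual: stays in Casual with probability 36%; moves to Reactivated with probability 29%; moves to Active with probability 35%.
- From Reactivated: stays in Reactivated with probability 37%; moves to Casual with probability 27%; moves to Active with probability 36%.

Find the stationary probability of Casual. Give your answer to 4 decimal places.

0.3195

Let the stationary distribution be π with π = πP and π_1 + π_2 + π_3 = 1.
π_1 = 0.33·π_1 + 0.35·π_2 + 0.36·π_3
π_2 = 0.33·π_1 + 0.36·π_2 + 0.27·π_3
Solving with the normalization constraint gives π = (0.3464, 0.3195, 0.3340).
So the stationary probability of Casual is 0.3195.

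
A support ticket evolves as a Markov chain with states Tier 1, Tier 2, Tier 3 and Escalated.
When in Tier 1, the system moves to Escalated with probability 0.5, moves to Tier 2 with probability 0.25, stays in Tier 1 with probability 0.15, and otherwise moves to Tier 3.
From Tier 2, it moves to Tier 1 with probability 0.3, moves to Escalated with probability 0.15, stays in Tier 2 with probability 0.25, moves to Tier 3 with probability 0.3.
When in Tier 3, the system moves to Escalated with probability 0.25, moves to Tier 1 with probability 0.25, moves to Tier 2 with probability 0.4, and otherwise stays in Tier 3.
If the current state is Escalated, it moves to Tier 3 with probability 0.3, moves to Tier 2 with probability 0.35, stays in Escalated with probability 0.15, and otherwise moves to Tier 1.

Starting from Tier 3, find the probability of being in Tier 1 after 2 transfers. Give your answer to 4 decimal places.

Propagate the distribution vector 2 transfers from Tier 3.
After 0 transfers: (0.0000, 0.0000, 1.0000, 0.0000)
After 1 transfer: (0.2500, 0.4000, 0.1000, 0.2500)
After 2 transfers: (0.2325, 0.2900, 0.2300, 0.2475)
P(in Tier 1 after 2 transfers) = 0.2325

0.2325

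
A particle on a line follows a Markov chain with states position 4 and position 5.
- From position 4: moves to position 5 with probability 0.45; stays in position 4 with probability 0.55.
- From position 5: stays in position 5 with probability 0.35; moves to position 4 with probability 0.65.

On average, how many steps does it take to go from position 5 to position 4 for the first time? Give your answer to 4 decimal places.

Let t(s) be the expected number of steps to first reach position 4 from state s, with t(position 4) = 0. Conditioning on the first step:
t(position 5) = 1 + 0.35·t(position 5)
Solving: t(position 5) = 1.5385.
Expected steps from position 5 to position 4: 1.5385.

1.5385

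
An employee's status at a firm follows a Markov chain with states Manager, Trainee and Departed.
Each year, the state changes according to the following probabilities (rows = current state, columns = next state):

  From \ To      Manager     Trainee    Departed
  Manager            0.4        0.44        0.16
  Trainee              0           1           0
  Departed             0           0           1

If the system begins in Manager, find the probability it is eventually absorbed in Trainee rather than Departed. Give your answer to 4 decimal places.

Let h(s) be the probability of absorption at Trainee starting from transient state s. Then h(Trainee) = 1 and h(Departed) = 0. By first-step analysis:
h(Manager) = 0.4·h(Manager) + 0.44·1 + 0.16·0
Solving: h(Manager) = 0.7333.
Starting from Manager, the probability is 0.7333.

0.7333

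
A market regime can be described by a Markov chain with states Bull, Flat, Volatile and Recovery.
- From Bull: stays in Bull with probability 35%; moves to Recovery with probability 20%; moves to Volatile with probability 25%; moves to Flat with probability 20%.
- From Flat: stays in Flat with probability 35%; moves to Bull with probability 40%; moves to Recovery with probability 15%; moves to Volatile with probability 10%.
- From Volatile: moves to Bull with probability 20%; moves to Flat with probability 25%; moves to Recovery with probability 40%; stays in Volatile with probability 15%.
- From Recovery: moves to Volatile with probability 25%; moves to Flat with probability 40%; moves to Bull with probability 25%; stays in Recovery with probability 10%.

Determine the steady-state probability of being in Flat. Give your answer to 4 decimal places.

Let the stationary distribution be π with π = πP and π_1 + π_2 + π_3 + π_4 = 1.
π_1 = 0.35·π_1 + 0.4·π_2 + 0.2·π_3 + 0.25·π_4
π_2 = 0.2·π_1 + 0.35·π_2 + 0.25·π_3 + 0.4·π_4
π_3 = 0.25·π_1 + 0.1·π_2 + 0.15·π_3 + 0.25·π_4
Solving with the normalization constraint gives π = (0.3164, 0.2940, 0.1872, 0.2025).
So the stationary probability of Flat is 0.2940.

0.2940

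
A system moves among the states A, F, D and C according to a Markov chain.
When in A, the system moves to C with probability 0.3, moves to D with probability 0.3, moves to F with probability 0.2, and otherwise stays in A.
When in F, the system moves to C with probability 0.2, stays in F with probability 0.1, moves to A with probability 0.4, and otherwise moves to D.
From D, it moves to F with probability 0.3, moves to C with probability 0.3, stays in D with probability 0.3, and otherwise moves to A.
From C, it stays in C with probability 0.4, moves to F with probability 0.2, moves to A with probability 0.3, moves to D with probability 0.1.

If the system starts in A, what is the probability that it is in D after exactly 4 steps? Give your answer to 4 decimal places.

0.2380

Propagate the distribution vector 4 steps from A.
After 0 steps: (1.0000, 0.0000, 0.0000, 0.0000)
After 1 step: (0.2000, 0.2000, 0.3000, 0.3000)
After 2 steps: (0.2400, 0.2100, 0.2400, 0.3100)
After 3 steps: (0.2490, 0.2030, 0.2380, 0.3100)
After 4 steps: (0.2478, 0.2035, 0.2380, 0.3107)
P(in D after 4 steps) = 0.2380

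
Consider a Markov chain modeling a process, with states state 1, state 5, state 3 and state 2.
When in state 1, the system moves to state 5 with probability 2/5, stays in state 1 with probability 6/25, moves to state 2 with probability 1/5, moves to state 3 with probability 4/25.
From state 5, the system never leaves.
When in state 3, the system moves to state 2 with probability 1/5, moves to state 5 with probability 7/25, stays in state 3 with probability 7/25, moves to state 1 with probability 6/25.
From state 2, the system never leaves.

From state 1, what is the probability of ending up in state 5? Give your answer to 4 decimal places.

Let h(s) be the probability of absorption at state 5 starting from transient state s. Then h(state 5) = 1 and h(state 2) = 0. By first-step analysis:
h(state 1) = 0.24·h(state 1) + 0.4·1 + 0.16·h(state 3) + 0.2·0
h(state 3) = 0.24·h(state 1) + 0.28·1 + 0.28·h(state 3) + 0.2·0
Solving: h(state 1) = 0.6541, h(state 3) = 0.6069.
Starting from state 1, the probability is 0.6541.

0.6541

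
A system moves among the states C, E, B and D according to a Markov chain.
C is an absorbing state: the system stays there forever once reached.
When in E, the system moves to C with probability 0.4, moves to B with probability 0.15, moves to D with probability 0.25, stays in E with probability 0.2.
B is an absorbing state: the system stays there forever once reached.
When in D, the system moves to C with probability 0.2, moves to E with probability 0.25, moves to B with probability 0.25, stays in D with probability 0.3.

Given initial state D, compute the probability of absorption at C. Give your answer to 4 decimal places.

0.5226

Let h(s) be the probability of absorption at C starting from transient state s. Then h(C) = 1 and h(B) = 0. By first-step analysis:
h(E) = 0.4·1 + 0.2·h(E) + 0.15·0 + 0.25·h(D)
h(D) = 0.2·1 + 0.25·h(E) + 0.25·0 + 0.3·h(D)
Solving: h(E) = 0.6633, h(D) = 0.5226.
Starting from D, the probability is 0.5226.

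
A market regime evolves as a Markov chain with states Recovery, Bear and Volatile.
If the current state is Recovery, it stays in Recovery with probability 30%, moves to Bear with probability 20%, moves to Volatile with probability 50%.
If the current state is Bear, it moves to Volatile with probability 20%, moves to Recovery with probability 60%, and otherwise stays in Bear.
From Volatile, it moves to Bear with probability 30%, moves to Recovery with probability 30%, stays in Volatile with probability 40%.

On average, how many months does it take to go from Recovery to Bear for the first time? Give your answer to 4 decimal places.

Let t(s) be the expected number of months to first reach Bear from state s, with t(Bear) = 0. Conditioning on the first month:
t(Recovery) = 1 + 0.3·t(Recovery) + 0.5·t(Volatile)
t(Volatile) = 1 + 0.3·t(Recovery) + 0.4·t(Volatile)
Solving: t(Recovery) = 4.0741, t(Volatile) = 3.7037.
Expected months from Recovery to Bear: 4.0741.

4.0741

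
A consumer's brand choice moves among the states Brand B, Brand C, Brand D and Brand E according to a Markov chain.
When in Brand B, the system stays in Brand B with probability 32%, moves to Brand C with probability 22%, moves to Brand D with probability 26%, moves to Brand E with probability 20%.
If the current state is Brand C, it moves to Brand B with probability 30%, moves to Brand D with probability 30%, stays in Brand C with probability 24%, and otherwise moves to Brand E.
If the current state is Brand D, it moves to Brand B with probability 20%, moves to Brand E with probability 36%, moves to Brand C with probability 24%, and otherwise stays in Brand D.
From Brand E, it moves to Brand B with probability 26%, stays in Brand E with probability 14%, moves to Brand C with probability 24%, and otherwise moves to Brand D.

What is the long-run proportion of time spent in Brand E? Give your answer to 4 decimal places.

0.2213

Let the stationary distribution be π with π = πP and π_1 + π_2 + π_3 + π_4 = 1.
π_1 = 0.32·π_1 + 0.3·π_2 + 0.2·π_3 + 0.26·π_4
π_2 = 0.22·π_1 + 0.24·π_2 + 0.24·π_3 + 0.24·π_4
π_3 = 0.26·π_1 + 0.3·π_2 + 0.2·π_3 + 0.36·π_4
Solving with the normalization constraint gives π = (0.2690, 0.2346, 0.2750, 0.2213).
So the stationary probability of Brand E is 0.2213.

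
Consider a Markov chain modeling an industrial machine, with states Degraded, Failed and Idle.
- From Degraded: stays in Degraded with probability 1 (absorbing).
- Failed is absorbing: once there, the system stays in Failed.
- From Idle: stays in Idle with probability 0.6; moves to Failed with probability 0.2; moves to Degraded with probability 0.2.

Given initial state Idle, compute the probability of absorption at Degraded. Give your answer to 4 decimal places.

0.5000

Let h(s) be the probability of absorption at Degraded starting from transient state s. Then h(Degraded) = 1 and h(Failed) = 0. By first-step analysis:
h(Idle) = 0.2·1 + 0.2·0 + 0.6·h(Idle)
Solving: h(Idle) = 0.5000.
Starting from Idle, the probability is 0.5000.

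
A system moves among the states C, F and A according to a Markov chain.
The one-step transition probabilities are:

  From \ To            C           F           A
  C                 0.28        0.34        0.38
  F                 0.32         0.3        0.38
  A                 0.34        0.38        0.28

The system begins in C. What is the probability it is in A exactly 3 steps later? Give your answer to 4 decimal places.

0.3458

Propagate the distribution vector 3 steps from C.
After 0 steps: (1.0000, 0.0000, 0.0000)
After 1 step: (0.2800, 0.3400, 0.3800)
After 2 steps: (0.3164, 0.3416, 0.3420)
After 3 steps: (0.3142, 0.3400, 0.3458)
P(in A after 3 steps) = 0.3458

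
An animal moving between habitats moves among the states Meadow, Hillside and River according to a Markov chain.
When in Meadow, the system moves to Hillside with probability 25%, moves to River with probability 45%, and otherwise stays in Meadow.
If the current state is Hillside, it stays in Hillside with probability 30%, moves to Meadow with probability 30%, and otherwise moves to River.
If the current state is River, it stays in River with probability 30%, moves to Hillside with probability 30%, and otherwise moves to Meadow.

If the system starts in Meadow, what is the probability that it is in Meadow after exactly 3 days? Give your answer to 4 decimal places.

0.3370

Propagate the distribution vector 3 days from Meadow.
After 0 days: (1.0000, 0.0000, 0.0000)
After 1 day: (0.3000, 0.2500, 0.4500)
After 2 days: (0.3450, 0.2850, 0.3700)
After 3 days: (0.3370, 0.2828, 0.3803)
P(in Meadow after 3 days) = 0.3370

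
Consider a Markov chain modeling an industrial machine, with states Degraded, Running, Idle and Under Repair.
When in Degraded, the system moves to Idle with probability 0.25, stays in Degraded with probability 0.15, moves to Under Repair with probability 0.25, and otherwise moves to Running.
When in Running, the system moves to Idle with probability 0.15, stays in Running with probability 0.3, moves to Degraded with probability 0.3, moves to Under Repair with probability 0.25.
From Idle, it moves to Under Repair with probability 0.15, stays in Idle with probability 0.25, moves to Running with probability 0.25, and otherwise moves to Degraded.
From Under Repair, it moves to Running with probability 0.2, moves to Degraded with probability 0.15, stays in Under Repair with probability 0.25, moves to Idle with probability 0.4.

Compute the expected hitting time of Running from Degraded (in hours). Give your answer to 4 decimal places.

3.4671

Let t(s) be the expected number of hours to first reach Running from state s, with t(Running) = 0. Conditioning on the first hour:
t(Degraded) = 1 + 0.15·t(Degraded) + 0.25·t(Idle) + 0.25·t(Under Repair)
t(Idle) = 1 + 0.35·t(Degraded) + 0.25·t(Idle) + 0.15·t(Under Repair)
t(Under Repair) = 1 + 0.15·t(Degraded) + 0.4·t(Idle) + 0.25·t(Under Repair)
Solving: t(Degraded) = 3.4671, t(Idle) = 3.7575, t(Under Repair) = 4.0307.
Expected hours from Degraded to Running: 3.4671.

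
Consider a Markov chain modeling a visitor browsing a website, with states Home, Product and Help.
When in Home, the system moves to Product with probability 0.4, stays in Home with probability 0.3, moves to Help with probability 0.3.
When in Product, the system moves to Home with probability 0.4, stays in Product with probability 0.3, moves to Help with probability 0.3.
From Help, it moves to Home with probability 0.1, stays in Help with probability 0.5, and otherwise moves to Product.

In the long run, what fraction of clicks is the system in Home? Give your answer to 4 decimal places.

Let the stationary distribution be π with π = πP and π_1 + π_2 + π_3 = 1.
π_1 = 0.3·π_1 + 0.4·π_2 + 0.1·π_3
π_2 = 0.4·π_1 + 0.3·π_2 + 0.4·π_3
Solving with the normalization constraint gives π = (0.2614, 0.3636, 0.3750).
So the stationary probability of Home is 0.2614.

0.2614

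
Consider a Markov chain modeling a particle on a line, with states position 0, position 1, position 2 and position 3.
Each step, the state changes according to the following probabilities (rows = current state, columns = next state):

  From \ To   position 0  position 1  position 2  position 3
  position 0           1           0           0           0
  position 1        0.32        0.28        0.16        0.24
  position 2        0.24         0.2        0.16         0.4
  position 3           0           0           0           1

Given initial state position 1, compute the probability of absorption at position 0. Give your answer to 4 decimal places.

0.5363

Let h(s) be the probability of absorption at position 0 starting from transient state s. Then h(position 0) = 1 and h(position 3) = 0. By first-step analysis:
h(position 1) = 0.32·1 + 0.28·h(position 1) + 0.16·h(position 2) + 0.24·0
h(position 2) = 0.24·1 + 0.2·h(position 1) + 0.16·h(position 2) + 0.4·0
Solving: h(position 1) = 0.5363, h(position 2) = 0.4134.
Starting from position 1, the probability is 0.5363.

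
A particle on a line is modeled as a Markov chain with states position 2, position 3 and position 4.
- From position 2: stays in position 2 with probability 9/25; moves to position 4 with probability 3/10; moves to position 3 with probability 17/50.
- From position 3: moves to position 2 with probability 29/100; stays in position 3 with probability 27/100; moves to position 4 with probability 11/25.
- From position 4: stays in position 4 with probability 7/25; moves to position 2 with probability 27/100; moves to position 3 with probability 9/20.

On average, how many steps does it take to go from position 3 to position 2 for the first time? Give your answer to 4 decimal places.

Let t(s) be the expected number of steps to first reach position 2 from state s, with t(position 2) = 0. Conditioning on the first step:
t(position 3) = 1 + 0.27·t(position 3) + 0.44·t(position 4)
t(position 4) = 1 + 0.45·t(position 3) + 0.28·t(position 4)
Solving: t(position 3) = 3.5409, t(position 4) = 3.6020.
Expected steps from position 3 to position 2: 3.5409.

3.5409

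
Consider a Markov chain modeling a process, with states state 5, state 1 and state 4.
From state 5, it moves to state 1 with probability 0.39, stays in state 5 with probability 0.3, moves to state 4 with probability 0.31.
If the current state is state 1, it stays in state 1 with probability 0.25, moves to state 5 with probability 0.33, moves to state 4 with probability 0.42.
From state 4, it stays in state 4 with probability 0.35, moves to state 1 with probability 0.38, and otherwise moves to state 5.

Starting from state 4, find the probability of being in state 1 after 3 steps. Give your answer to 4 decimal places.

Propagate the distribution vector 3 steps from state 4.
After 0 steps: (0.0000, 0.0000, 1.0000)
After 1 step: (0.2700, 0.3800, 0.3500)
After 2 steps: (0.3009, 0.3333, 0.3658)
After 3 steps: (0.2990, 0.3397, 0.3613)
P(in state 1 after 3 steps) = 0.3397

0.3397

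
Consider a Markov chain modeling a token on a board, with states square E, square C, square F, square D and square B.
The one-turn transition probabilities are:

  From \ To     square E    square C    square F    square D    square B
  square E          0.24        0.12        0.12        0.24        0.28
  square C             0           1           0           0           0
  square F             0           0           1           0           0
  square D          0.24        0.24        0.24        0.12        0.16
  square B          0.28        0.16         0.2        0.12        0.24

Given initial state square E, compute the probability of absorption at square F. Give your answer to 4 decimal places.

Let h(s) be the probability of absorption at square F starting from transient state s. Then h(square F) = 1 and h(square C) = 0. By first-step analysis:
h(square E) = 0.24·h(square E) + 0.12·0 + 0.12·1 + 0.24·h(square D) + 0.28·h(square B)
h(square D) = 0.24·h(square E) + 0.24·0 + 0.24·1 + 0.12·h(square D) + 0.16·h(square B)
h(square B) = 0.28·h(square E) + 0.16·0 + 0.2·1 + 0.12·h(square D) + 0.24·h(square B)
Solving: h(square E) = 0.5157, h(square D) = 0.5104, h(square B) = 0.5338.
Starting from square E, the probability is 0.5157.

0.5157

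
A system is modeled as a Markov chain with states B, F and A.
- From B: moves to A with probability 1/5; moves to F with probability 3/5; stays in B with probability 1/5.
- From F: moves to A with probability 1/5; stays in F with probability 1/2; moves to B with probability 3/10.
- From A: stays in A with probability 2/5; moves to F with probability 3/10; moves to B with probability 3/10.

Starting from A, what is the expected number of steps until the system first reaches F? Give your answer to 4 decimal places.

2.6190

Let t(s) be the expected number of steps to first reach F from state s, with t(F) = 0. Conditioning on the first step:
t(B) = 1 + 0.2·t(B) + 0.2·t(A)
t(A) = 1 + 0.3·t(B) + 0.4·t(A)
Solving: t(B) = 1.9048, t(A) = 2.6190.
Expected steps from A to F: 2.6190.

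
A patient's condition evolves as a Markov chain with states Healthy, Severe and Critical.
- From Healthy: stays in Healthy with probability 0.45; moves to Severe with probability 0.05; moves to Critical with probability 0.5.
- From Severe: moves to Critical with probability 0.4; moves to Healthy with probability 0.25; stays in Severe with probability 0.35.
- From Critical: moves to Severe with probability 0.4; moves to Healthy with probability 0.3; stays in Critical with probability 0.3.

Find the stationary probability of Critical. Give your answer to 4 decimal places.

0.3943

Let the stationary distribution be π with π = πP and π_1 + π_2 + π_3 = 1.
π_1 = 0.45·π_1 + 0.25·π_2 + 0.3·π_3
π_2 = 0.05·π_1 + 0.35·π_2 + 0.4·π_3
Solving with the normalization constraint gives π = (0.3371, 0.2686, 0.3943).
So the stationary probability of Critical is 0.3943.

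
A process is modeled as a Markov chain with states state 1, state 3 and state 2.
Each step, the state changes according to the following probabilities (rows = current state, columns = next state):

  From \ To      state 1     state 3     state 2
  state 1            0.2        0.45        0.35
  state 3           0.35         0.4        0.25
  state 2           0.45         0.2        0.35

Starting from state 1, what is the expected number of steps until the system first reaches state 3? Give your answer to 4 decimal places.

2.7586

Let t(s) be the expected number of steps to first reach state 3 from state s, with t(state 3) = 0. Conditioning on the first step:
t(state 1) = 1 + 0.2·t(state 1) + 0.35·t(state 2)
t(state 2) = 1 + 0.45·t(state 1) + 0.35·t(state 2)
Solving: t(state 1) = 2.7586, t(state 2) = 3.4483.
Expected steps from state 1 to state 3: 2.7586.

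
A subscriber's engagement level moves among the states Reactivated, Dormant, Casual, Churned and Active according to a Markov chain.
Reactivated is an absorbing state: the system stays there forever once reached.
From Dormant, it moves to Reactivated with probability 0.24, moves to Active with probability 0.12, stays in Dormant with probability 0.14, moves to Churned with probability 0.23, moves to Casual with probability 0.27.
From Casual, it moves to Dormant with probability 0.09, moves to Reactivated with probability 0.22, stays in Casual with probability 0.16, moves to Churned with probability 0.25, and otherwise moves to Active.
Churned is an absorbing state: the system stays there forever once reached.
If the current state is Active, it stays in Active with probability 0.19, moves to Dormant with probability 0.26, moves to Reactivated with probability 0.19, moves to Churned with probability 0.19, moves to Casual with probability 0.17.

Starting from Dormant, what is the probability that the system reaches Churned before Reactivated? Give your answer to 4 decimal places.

0.5009

Let h(s) be the probability of absorption at Churned starting from transient state s. Then h(Churned) = 1 and h(Reactivated) = 0. By first-step analysis:
h(Dormant) = 0.24·0 + 0.14·h(Dormant) + 0.27·h(Casual) + 0.23·1 + 0.12·h(Active)
h(Casual) = 0.22·0 + 0.09·h(Dormant) + 0.16·h(Casual) + 0.25·1 + 0.28·h(Active)
h(Active) = 0.19·0 + 0.26·h(Dormant) + 0.17·h(Casual) + 0.19·1 + 0.19·h(Active)
Solving: h(Dormant) = 0.5009, h(Casual) = 0.5194, h(Active) = 0.5044.
Starting from Dormant, the probability is 0.5009.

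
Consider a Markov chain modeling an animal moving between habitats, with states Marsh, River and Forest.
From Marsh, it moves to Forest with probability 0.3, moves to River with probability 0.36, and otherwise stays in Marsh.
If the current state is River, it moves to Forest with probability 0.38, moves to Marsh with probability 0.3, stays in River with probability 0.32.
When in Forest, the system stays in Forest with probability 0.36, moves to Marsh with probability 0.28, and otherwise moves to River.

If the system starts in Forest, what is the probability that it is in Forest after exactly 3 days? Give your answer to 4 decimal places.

0.3487

Propagate the distribution vector 3 days from Forest.
After 0 days: (0.0000, 0.0000, 1.0000)
After 1 day: (0.2800, 0.3600, 0.3600)
After 2 days: (0.3040, 0.3456, 0.3504)
After 3 days: (0.3052, 0.3462, 0.3487)
P(in Forest after 3 days) = 0.3487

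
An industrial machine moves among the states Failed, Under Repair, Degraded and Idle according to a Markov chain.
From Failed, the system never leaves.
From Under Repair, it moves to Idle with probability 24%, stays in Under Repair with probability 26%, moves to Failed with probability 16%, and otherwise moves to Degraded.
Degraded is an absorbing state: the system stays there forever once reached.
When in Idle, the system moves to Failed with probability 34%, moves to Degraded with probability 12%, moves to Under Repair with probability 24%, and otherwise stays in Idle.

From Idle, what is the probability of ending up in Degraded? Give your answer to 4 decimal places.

0.3701

Let h(s) be the probability of absorption at Degraded starting from transient state s. Then h(Degraded) = 1 and h(Failed) = 0. By first-step analysis:
h(Under Repair) = 0.16·0 + 0.26·h(Under Repair) + 0.34·1 + 0.24·h(Idle)
h(Idle) = 0.34·0 + 0.24·h(Under Repair) + 0.12·1 + 0.3·h(Idle)
Solving: h(Under Repair) = 0.5795, h(Idle) = 0.3701.
Starting from Idle, the probability is 0.3701.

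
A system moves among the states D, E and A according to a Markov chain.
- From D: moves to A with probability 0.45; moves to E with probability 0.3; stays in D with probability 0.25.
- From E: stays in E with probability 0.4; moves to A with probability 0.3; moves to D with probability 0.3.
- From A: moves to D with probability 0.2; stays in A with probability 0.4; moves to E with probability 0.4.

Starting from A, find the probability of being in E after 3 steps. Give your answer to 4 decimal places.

0.3750

Propagate the distribution vector 3 steps from A.
After 0 steps: (0.0000, 0.0000, 1.0000)
After 1 step: (0.2000, 0.4000, 0.4000)
After 2 steps: (0.2500, 0.3800, 0.3700)
After 3 steps: (0.2505, 0.3750, 0.3745)
P(in E after 3 steps) = 0.3750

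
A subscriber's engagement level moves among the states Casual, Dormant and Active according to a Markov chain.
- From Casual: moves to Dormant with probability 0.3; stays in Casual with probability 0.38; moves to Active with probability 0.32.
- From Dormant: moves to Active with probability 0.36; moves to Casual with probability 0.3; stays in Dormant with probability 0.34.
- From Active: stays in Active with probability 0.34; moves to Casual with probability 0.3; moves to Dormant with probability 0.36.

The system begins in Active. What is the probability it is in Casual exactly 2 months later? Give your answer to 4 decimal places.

Sum over the intermediate state after 1 month:
P = P(Active→Casual)·P(Casual→Casual) + P(Active→Dormant)·P(Dormant→Casual) + P(Active→Active)·P(Active→Casual)
  = 0.3×0.38 + 0.36×0.3 + 0.34×0.3
  = 0.1140 + 0.1080 + 0.1020 = 0.3240

0.3240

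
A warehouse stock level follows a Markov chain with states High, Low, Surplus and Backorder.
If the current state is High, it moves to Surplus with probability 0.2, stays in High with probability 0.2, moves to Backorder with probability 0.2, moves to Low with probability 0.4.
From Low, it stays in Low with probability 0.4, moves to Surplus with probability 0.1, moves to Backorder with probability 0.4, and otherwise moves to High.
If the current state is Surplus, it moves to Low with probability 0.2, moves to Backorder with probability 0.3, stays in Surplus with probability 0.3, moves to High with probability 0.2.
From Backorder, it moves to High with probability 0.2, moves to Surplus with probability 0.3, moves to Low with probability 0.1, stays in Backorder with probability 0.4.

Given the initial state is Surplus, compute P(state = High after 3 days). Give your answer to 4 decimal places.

0.1750

Propagate the distribution vector 3 days from Surplus.
After 0 days: (0.0000, 0.0000, 1.0000, 0.0000)
After 1 day: (0.2000, 0.2000, 0.3000, 0.3000)
After 2 days: (0.1800, 0.2500, 0.2400, 0.3300)
After 3 days: (0.1750, 0.2530, 0.2320, 0.3400)
P(in High after 3 days) = 0.1750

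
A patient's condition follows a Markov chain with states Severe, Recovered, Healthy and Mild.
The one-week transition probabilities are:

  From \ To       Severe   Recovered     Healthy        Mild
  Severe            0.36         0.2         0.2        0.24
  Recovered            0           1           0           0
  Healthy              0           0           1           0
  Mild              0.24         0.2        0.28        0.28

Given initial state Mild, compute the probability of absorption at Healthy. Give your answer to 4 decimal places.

Let h(s) be the probability of absorption at Healthy starting from transient state s. Then h(Healthy) = 1 and h(Recovered) = 0. By first-step analysis:
h(Severe) = 0.36·h(Severe) + 0.2·0 + 0.2·1 + 0.24·h(Mild)
h(Mild) = 0.24·h(Severe) + 0.2·0 + 0.28·1 + 0.28·h(Mild)
Solving: h(Severe) = 0.5238, h(Mild) = 0.5635.
Starting from Mild, the probability is 0.5635.

0.5635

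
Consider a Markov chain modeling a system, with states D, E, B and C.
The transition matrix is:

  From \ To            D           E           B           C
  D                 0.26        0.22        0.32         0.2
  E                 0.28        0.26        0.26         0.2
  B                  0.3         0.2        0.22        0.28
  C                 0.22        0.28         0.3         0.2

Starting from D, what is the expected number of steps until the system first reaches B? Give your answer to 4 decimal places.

Let t(s) be the expected number of steps to first reach B from state s, with t(B) = 0. Conditioning on the first step:
t(D) = 1 + 0.26·t(D) + 0.22·t(E) + 0.2·t(C)
t(E) = 1 + 0.28·t(D) + 0.26·t(E) + 0.2·t(C)
t(C) = 1 + 0.22·t(D) + 0.28·t(E) + 0.2·t(C)
Solving: t(D) = 3.3167, t(E) = 3.5240, t(C) = 3.3955.
Expected steps from D to B: 3.3167.

3.3167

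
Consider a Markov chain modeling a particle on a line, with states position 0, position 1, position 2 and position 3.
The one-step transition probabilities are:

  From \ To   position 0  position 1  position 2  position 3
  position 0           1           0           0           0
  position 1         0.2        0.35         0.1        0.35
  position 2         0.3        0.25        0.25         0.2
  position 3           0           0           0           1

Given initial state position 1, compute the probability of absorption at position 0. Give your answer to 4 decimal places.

Let h(s) be the probability of absorption at position 0 starting from transient state s. Then h(position 0) = 1 and h(position 3) = 0. By first-step analysis:
h(position 1) = 0.2·1 + 0.35·h(position 1) + 0.1·h(position 2) + 0.35·0
h(position 2) = 0.3·1 + 0.25·h(position 1) + 0.25·h(position 2) + 0.2·0
Solving: h(position 1) = 0.3892, h(position 2) = 0.5297.
Starting from position 1, the probability is 0.3892.

0.3892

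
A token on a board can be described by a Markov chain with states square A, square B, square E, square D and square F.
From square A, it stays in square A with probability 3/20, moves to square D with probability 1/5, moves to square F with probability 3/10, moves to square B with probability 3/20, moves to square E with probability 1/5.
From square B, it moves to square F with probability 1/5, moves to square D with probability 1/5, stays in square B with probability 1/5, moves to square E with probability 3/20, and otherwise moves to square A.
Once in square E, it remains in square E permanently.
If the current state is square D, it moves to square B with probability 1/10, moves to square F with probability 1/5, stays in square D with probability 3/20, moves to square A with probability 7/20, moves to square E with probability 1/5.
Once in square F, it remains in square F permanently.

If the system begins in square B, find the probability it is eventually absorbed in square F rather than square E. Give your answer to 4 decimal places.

0.5665

Let h(s) be the probability of absorption at square F starting from transient state s. Then h(square F) = 1 and h(square E) = 0. By first-step analysis:
h(square A) = 0.15·h(square A) + 0.15·h(square B) + 0.2·0 + 0.2·h(square D) + 0.3·1
h(square B) = 0.25·h(square A) + 0.2·h(square B) + 0.15·0 + 0.2·h(square D) + 0.2·1
h(square D) = 0.35·h(square A) + 0.1·h(square B) + 0.2·0 + 0.15·h(square D) + 0.2·1
Solving: h(square A) = 0.5802, h(square B) = 0.5665, h(square D) = 0.5408.
Starting from square B, the probability is 0.5665.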